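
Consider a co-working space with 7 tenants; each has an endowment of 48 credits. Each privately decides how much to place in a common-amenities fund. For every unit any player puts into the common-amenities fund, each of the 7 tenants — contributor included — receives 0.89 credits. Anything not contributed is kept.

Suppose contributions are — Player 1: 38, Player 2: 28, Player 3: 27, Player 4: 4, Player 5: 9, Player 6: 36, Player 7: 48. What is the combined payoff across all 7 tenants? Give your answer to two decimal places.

Total contributed: 38 + 28 + 27 + 4 + 9 + 36 + 48 = 190; total kept: 7 × 48 − 190 = 146.
The common-amenities fund pays out 0.89 × 7 × 190 = 1183.70 in aggregate.
Group total = 146 + 1183.70 = 1329.70.

1329.70 credits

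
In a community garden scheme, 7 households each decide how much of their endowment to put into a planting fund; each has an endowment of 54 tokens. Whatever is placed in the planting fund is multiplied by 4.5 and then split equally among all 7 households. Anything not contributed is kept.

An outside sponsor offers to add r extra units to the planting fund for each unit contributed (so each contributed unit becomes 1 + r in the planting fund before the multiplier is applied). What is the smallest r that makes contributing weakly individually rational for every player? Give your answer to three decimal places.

With matching at rate r, one contributed unit becomes (1 + r) in the planting fund and returns 4.5 × (1 + r) / 7 to the contributor.
Setting this equal to 1: 1 + r = 7/4.5 = 1.5556.
So the minimum matching rate is r = 1.5556 − 1 = 0.556.

0.556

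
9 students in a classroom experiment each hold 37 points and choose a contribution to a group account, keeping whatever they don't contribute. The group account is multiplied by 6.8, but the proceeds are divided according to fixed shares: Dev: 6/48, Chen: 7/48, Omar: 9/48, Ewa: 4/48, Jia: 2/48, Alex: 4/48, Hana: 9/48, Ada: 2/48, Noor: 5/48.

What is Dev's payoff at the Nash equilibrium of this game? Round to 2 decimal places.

A player with share s gets back 6.8·s per unit contributed, so full contribution is dominant for anyone with s > 1/6.8 = 0.1471 and zero contribution is dominant for anyone below.
The shares above 0.1471 belong to Omar and Hana, contributing 37 each; the remaining 7 contribute 0. Total contributed: 74.
Dev keeps 37 and receives 6.8 × 74 × 6/48 = 62.90 from the group account, for a payoff of 99.90.

99.90 points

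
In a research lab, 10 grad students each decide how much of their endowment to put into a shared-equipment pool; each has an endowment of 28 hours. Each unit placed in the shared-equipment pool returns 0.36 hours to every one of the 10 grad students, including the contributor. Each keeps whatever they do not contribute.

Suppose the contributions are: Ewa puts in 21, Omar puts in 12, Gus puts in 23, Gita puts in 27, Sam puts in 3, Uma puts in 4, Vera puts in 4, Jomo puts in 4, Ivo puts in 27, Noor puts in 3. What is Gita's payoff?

47.08 hours

Total contributed: 21 + 12 + 23 + 27 + 3 + 4 + 4 + 4 + 27 + 3 = 128.
Each receives 0.36 × 128 = 46.08 from the shared-equipment pool.
Gita keeps 28 − 27 = 1, so Gita's payoff is 1 + 46.08 = 47.08.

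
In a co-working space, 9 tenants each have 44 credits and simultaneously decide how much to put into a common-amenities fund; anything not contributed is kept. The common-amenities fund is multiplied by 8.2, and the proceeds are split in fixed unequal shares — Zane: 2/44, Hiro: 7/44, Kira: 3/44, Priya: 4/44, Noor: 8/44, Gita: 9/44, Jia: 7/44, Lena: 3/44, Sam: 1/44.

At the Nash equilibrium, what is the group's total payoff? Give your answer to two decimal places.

A player with share s gets back 8.2·s per unit contributed, so full contribution is dominant for anyone with s > 1/8.2 = 0.1220 and zero contribution is dominant for anyone below.
Hiro, Noor, Gita and Jia clear that bar, contributing 44 each; the remaining 5 contribute 0. Total contributed: 176.
The common-amenities fund pays out 8.2 × 176 = 1443.20 in total (split across the unequal shares, but the aggregate is all that matters for the group sum).
The 5 free-riders keep 44 each, adding 220. Group total = 220 + 1443.20 = 1663.20.

1663.20 credits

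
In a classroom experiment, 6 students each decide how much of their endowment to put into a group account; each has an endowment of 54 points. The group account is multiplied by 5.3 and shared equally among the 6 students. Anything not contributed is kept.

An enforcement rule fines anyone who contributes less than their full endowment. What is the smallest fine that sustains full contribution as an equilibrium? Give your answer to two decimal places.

6.30 points

Given the others contribute fully, the best deviation is to contribute 0 (any partial contribution still incurs the fine and gives up units whose private return 0.8833 is below 1).
Deviating from 54 to 0 saves 54 points but forfeits the deviator's share of the drop in the group account: 5.3/6 × 54 = 47.70.
So the deviation gain is 54 − 47.70 = 6.30, and the fine must be at least 6.30 points to wipe it out.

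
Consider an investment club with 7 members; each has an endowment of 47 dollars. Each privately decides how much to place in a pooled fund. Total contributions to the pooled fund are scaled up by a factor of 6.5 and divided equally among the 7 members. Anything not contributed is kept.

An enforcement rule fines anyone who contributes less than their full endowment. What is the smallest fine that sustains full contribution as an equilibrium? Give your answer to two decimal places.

3.36 dollars

Given the others contribute fully, the best deviation is to contribute 0 (any partial contribution still incurs the fine and gives up units whose private return 0.9286 is below 1).
Deviating from 47 to 0 saves 47 dollars but forfeits the deviator's share of the drop in the pooled fund: 6.5/7 × 47 = 43.64.
So the deviation gain is 47 − 43.64 = 3.36, and the fine must be at least 3.36 dollars to wipe it out.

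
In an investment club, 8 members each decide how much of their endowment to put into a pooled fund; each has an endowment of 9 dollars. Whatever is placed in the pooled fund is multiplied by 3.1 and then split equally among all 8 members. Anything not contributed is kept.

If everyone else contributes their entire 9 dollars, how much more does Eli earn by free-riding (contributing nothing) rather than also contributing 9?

Switching from a contribution of 9 to 0 lets Eli keep an extra 9 dollars, but lowers the pooled fund by 9, which costs Eli their own share of that drop: 3.1/8 × 9 = 3.49.
Net gain = 9 − 3.49 = 5.51. The private return per contributed unit (0.3875) is below 1, so free-riding is indeed the best response regardless of what the others do.

5.51 dollars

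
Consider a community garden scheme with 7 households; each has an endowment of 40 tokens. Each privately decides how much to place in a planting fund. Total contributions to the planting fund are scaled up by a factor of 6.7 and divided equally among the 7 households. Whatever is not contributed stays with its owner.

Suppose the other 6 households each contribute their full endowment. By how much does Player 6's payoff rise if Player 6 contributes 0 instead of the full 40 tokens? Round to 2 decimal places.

Switching from a contribution of 40 to 0 lets Player 6 keep an extra 40 tokens, but lowers the planting fund by 40, which costs Player 6 their own share of that drop: 6.7/7 × 40 = 38.29.
Net gain = 40 − 38.29 = 1.71. The private return per contributed unit (0.9571) is below 1, so free-riding is indeed the best response regardless of what the others do.

1.71 tokens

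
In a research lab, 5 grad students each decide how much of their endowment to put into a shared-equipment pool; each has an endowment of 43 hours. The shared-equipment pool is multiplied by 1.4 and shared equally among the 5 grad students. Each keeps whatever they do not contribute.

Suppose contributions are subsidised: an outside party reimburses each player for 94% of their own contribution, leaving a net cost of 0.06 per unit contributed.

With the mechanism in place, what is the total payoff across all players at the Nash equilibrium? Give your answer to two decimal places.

Under the mechanism each unit contributed yields (1.4/5) / 0.06 = 4.6667 back to its contributor per unit of net cost, which exceeds 1, making full contribution the dominant choice for everyone.
At the Nash equilibrium everyone contributes 43. Group total payoff = 5 × (43 × 0.94 + 1.4 × 43) = 503.10.

503.10 hours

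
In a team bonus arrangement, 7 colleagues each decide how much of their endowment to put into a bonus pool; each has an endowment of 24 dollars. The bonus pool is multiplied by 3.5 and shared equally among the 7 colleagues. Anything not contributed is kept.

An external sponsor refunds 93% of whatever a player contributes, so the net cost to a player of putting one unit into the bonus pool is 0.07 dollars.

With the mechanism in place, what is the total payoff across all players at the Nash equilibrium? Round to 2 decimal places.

744.24 dollars

The effective private return per unit is now (3.5/7) / 0.07 = 7.1429 > 1, so every player's dominant strategy flips to full contribution.
At the Nash equilibrium everyone contributes 24. Group total payoff = 7 × (24 × 0.93 + 3.5 × 24) = 744.24.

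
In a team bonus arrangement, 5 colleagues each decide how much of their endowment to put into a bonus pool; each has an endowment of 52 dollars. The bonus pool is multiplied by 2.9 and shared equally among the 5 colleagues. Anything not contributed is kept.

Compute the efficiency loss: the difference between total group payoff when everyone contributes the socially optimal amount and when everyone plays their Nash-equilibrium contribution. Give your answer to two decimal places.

Each contributed unit returns 2.9/5 = 0.5800 to its contributor — below 1 — so contributing 0 is dominant for every player. At the Nash equilibrium everyone keeps their 52, and the group total is 5 × 52 = 260.
Each contributed unit returns 2.900 to the group as a whole (0.5800 to each of 5 players), which exceeds 1, so the social optimum is full contribution: group total = 2.900 × 260 = 754.00.
Efficiency loss = 754.00 − 260 = 494.00.

494.00 dollars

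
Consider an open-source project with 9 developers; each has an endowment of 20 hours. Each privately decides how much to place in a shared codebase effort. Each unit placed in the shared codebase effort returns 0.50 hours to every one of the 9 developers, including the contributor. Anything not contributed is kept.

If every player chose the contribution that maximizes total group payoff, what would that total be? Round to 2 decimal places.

Each contributed unit returns 4.500 to the group as a whole (0.50 to each of 9 players), which exceeds 1, so the social optimum is full contribution: group total = 4.500 × 180 = 810.00.

810.00 hours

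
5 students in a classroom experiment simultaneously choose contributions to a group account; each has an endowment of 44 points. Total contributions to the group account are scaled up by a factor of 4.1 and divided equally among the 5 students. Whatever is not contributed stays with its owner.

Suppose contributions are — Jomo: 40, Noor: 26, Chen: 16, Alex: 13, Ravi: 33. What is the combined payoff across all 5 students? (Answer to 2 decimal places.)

Total contributed: 40 + 26 + 16 + 13 + 33 = 128; total kept: 5 × 44 − 128 = 92.
The group account pays out 4.1 × 128 = 524.80 in aggregate.
Group total = 92 + 524.80 = 616.80.

616.80 points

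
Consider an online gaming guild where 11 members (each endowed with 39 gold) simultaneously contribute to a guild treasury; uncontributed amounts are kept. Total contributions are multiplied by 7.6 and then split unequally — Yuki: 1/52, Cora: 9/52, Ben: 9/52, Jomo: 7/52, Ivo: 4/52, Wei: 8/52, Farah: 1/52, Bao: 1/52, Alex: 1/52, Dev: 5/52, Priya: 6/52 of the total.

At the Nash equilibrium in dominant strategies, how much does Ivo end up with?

130.20 gold

Each unit j contributes comes back to j as 7.6 × (j's share), so j prefers to contribute only if that share exceeds 1/7.6 = 0.1316; otherwise keeping the unit dominates.
The shares above 0.1316 belong to Cora, Ben, Jomo and Wei, contributing 39 each; the remaining 7 contribute 0. Total contributed: 156.
Ivo keeps 39 and receives 7.6 × 156 × 4/52 = 91.20 from the guild treasury, for a payoff of 130.20.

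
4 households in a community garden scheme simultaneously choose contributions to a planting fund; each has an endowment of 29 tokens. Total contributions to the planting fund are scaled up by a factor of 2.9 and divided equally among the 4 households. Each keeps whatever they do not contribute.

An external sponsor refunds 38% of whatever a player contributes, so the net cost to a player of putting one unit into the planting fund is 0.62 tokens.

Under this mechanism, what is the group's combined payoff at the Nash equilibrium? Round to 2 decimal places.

With the mechanism, a contributed unit returns (2.9/4) / 0.62 = 1.1694 per unit of net cost to the contributor — now above 1 — so contributing fully is weakly dominant for every player.
So the Nash equilibrium is full contribution by all 4; the group earns 4 × (29 × 0.38 + 2.9 × 29) = 380.48.

380.48 tokens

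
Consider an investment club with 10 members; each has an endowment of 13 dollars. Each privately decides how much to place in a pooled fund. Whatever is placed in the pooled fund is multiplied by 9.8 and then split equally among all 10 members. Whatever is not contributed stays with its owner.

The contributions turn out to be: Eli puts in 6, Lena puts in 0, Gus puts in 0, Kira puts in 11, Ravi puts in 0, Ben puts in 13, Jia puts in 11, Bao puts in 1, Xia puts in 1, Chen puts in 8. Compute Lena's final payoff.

Total contributed: 6 + 0 + 0 + 11 + 0 + 13 + 11 + 1 + 1 + 8 = 51.
Each receives 9.8 × 51 / 10 = 49.98 from the pooled fund.
Lena keeps 13 − 0 = 13, so Lena's payoff is 13 + 49.98 = 62.98.

62.98 dollars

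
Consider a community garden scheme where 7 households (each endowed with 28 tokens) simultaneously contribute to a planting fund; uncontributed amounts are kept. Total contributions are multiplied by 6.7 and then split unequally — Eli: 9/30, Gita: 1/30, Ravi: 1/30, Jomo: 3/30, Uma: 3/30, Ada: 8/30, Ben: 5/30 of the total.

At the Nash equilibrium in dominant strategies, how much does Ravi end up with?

46.76 tokens

A player with share s gets back 6.7·s per unit contributed, so full contribution is dominant for anyone with s > 1/6.7 = 0.1493 and zero contribution is dominant for anyone below.
Eli, Ada and Ben are above the threshold, contributing 28 each; the remaining 4 contribute 0. Total contributed: 84.
Ravi keeps 28 and receives 6.7 × 84 × 1/30 = 18.76 from the planting fund, for a payoff of 46.76.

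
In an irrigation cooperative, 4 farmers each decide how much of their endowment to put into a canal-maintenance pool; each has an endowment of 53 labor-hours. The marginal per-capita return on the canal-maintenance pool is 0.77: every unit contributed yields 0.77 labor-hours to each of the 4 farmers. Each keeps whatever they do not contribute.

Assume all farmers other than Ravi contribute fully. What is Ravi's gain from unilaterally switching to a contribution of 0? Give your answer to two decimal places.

Switching from a contribution of 53 to 0 lets Ravi keep an extra 53 labor-hours, but lowers the canal-maintenance pool by 53, which costs Ravi their own share of that drop: 0.77 × 53 = 40.81.
Net gain = 53 − 40.81 = 12.19. The private return per contributed unit (0.77) is below 1, so free-riding is indeed the best response regardless of what the others do.

12.19 labor-hours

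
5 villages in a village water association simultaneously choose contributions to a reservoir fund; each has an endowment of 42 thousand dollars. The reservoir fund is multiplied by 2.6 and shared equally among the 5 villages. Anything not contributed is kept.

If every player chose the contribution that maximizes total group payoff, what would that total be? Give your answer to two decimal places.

546.00 thousand dollars

Each contributed unit returns 2.600 to the group as a whole (0.5200 to each of 5 players), which exceeds 1, so the social optimum is full contribution: group total = 2.600 × 210 = 546.00.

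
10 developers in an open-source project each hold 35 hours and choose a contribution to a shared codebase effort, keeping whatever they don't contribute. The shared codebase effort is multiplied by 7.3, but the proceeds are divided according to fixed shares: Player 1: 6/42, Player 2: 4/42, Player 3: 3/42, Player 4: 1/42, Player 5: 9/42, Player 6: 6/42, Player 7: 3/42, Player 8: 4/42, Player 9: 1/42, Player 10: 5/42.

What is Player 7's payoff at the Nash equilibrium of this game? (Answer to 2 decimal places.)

Player j's private return per contributed unit is 7.3 × (j's share). Contributing is weakly dominant for j when that share is at least 1/7.3 = 0.1370, and contributing 0 is dominant otherwise.
The shares above 0.1370 belong to Player 1, Player 5 and Player 6, contributing 35 each; the remaining 7 contribute 0. Total contributed: 105.
Player 7 keeps 35 and receives 7.3 × 105 × 3/42 = 54.75 from the shared codebase effort, for a payoff of 89.75.

89.75 hours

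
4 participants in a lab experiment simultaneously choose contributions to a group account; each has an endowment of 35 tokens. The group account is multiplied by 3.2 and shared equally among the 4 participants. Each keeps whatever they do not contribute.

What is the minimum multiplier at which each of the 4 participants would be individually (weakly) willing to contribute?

4

A contributed unit returns (multiplier)/4 to its contributor.
This reaches 1 exactly when the multiplier is 4.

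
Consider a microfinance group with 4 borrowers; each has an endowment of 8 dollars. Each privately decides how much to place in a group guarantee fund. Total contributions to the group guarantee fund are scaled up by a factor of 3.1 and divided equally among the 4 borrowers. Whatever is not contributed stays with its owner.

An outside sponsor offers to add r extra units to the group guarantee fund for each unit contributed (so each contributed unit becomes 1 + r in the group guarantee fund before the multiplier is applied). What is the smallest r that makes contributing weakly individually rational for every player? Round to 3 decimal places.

0.290

With matching at rate r, one contributed unit becomes (1 + r) in the group guarantee fund and returns 3.1 × (1 + r) / 4 to the contributor.
Setting this equal to 1: 1 + r = 4/3.1 = 1.2903.
So the minimum matching rate is r = 1.2903 − 1 = 0.290.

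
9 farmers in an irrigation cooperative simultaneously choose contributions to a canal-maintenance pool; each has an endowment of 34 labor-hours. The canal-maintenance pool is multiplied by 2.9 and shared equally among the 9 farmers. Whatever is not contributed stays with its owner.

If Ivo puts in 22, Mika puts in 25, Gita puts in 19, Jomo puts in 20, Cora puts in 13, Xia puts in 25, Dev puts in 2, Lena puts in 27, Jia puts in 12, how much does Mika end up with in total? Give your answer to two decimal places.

Total contributed: 22 + 25 + 19 + 20 + 13 + 25 + 2 + 27 + 12 = 165.
Each receives 2.9 × 165 / 9 = 53.17 from the canal-maintenance pool.
Mika keeps 34 − 25 = 9, so Mika's payoff is 9 + 53.17 = 62.17.

62.17 labor-hours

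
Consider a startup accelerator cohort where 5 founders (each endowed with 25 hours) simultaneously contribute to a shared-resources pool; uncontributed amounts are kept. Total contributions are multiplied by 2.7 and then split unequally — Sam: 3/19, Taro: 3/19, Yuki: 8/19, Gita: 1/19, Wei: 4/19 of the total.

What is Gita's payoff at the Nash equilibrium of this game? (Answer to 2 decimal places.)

Each unit j contributes comes back to j as 2.7 × (j's share), so j prefers to contribute only if that share exceeds 1/2.7 = 0.3704; otherwise keeping the unit dominates.
Only Yuki (8/19) clears that bar, contributing 25; the remaining 4 contribute 0. Total contributed: 25.
Gita keeps 25 and receives 2.7 × 25 × 1/19 = 3.55 from the shared-resources pool, for a payoff of 28.55.

28.55 hours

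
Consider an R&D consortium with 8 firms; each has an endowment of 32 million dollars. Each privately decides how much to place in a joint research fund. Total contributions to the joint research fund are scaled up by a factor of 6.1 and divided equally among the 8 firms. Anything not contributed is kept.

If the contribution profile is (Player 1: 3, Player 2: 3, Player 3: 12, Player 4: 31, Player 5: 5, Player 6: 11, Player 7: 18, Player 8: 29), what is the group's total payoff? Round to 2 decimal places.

827.20 million dollars

Total contributed: 3 + 3 + 12 + 31 + 5 + 11 + 18 + 29 = 112; total kept: 8 × 32 − 112 = 144.
The joint research fund pays out 6.1 × 112 = 683.20 in aggregate.
Group total = 144 + 683.20 = 827.20.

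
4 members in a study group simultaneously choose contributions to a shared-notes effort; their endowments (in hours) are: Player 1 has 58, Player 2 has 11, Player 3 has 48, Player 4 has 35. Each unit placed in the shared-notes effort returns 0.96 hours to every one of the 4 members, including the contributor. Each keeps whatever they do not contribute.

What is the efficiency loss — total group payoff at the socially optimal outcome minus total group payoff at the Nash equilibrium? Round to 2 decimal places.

The private return per contributed unit is 0.96 < 1 for everyone, so the Nash equilibrium is zero contribution and the group total is Σ E_j = 58 + 11 + 48 + 35 = 152.
Each contributed unit returns 3.840 to the group, so the social optimum is full contribution by everyone: group total = 3.840 × 152 = 583.68.
Efficiency loss = (3.840 − 1) × 152 = 431.68.

431.68 hours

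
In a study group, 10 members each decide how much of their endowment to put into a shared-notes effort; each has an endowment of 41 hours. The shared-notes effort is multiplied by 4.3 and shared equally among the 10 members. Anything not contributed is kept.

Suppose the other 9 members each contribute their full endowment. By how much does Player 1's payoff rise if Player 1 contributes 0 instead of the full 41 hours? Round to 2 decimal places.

Switching from a contribution of 41 to 0 lets Player 1 keep an extra 41 hours, but lowers the shared-notes effort by 41, which costs Player 1 their own share of that drop: 4.3/10 × 41 = 17.63.
Net gain = 41 − 17.63 = 23.37. The private return per contributed unit (0.4300) is below 1, so free-riding is indeed the best response regardless of what the others do.

23.37 hours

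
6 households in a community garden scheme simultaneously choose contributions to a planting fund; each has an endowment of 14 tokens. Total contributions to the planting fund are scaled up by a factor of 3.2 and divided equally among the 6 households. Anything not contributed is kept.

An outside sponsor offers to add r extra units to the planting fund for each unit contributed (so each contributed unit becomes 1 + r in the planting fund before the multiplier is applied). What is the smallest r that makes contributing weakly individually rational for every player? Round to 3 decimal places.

0.875

With matching at rate r, one contributed unit becomes (1 + r) in the planting fund and returns 3.2 × (1 + r) / 6 to the contributor.
Setting this equal to 1: 1 + r = 6/3.2 = 1.8750.
So the minimum matching rate is r = 1.8750 − 1 = 0.875.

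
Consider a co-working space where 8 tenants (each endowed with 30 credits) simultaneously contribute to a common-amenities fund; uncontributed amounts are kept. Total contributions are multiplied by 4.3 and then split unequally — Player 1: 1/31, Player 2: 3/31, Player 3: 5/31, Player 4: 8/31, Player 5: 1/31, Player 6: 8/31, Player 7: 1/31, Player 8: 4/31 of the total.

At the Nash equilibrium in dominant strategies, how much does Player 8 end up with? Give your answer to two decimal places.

Each unit j contributes comes back to j as 4.3 × (j's share), so j prefers to contribute only if that share exceeds 1/4.3 = 0.2326; otherwise keeping the unit dominates.
Player 4 and Player 6 clear that bar, contributing 30 each; the remaining 6 contribute 0. Total contributed: 60.
Player 8 keeps 30 and receives 4.3 × 60 × 4/31 = 33.29 from the common-amenities fund, for a payoff of 63.29.

63.29 credits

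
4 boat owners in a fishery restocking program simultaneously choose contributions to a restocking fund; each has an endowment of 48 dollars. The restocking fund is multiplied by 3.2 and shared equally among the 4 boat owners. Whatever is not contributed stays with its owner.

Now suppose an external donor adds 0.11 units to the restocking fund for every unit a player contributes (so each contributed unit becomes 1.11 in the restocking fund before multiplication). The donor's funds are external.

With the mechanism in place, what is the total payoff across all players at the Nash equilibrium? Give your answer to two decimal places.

Even with the mechanism, each unit contributed returns only 3.2 × 1.11 / 4 = 0.8880 per unit of net cost, so contributing nothing is still dominant.
At the Nash equilibrium no one contributes; group total payoff = 4 × 48 = 192.

192.00 dollars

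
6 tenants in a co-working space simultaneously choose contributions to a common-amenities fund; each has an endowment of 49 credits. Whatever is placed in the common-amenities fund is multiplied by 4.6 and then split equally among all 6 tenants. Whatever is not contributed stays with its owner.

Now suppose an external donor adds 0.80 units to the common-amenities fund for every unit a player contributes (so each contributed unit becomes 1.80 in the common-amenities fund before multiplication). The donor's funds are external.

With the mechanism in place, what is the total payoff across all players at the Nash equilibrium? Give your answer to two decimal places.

With the mechanism, a contributed unit returns 4.6 × 1.80 / 6 = 1.3800 per unit of net cost to the contributor — now above 1 — so contributing fully is weakly dominant for every player.
So the Nash equilibrium is full contribution by all 6; the group earns 4.6 × 1.80 × 294 = 2434.32.

2434.32 credits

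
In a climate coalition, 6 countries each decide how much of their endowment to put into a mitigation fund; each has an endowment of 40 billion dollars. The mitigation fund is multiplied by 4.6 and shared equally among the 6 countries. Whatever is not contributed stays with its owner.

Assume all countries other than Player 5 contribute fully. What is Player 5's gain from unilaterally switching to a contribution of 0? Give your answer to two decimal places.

9.33 billion dollars

Switching from a contribution of 40 to 0 lets Player 5 keep an extra 40 billion dollars, but lowers the mitigation fund by 40, which costs Player 5 their own share of that drop: 4.6/6 × 40 = 30.67.
Net gain = 40 − 30.67 = 9.33. The private return per contributed unit (0.7667) is below 1, so free-riding is indeed the best response regardless of what the others do.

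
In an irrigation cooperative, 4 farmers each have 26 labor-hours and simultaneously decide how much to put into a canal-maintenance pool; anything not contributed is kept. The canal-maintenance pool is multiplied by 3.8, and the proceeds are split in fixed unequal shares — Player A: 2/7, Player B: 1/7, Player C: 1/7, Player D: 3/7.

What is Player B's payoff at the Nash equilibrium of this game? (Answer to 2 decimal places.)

A player with share s gets back 3.8·s per unit contributed, so full contribution is dominant for anyone with s > 1/3.8 = 0.2632 and zero contribution is dominant for anyone below.
Player A and Player D are above the threshold, contributing 26 each; the remaining 2 contribute 0. Total contributed: 52.
Player B keeps 26 and receives 3.8 × 52 × 1/7 = 28.23 from the canal-maintenance pool, for a payoff of 54.23.

54.23 labor-hours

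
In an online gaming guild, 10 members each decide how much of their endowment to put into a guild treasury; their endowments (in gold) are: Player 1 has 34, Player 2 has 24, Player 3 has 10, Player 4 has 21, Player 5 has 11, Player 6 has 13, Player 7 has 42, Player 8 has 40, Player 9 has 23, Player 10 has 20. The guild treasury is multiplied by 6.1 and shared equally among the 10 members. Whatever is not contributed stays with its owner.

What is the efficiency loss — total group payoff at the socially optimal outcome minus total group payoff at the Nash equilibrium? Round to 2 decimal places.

1213.80 gold

The private return per contributed unit is 6.1/10 = 0.6100 < 1 for every player regardless of endowment, so the Nash equilibrium is zero contribution and the group total is Σ E_j = 34 + 24 + 10 + 21 + 11 + 13 + 42 + 40 + 23 + 20 = 238.
Each contributed unit returns 6.100 to the group, so the social optimum is full contribution by everyone: group total = 6.100 × 238 = 1451.80.
Efficiency loss = (6.100 − 1) × 238 = 1213.80.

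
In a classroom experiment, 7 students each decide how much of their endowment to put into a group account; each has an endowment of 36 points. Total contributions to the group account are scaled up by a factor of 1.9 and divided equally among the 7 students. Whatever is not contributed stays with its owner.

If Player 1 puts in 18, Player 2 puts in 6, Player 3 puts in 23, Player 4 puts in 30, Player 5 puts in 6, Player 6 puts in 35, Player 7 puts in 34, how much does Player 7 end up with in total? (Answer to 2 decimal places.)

Total contributed: 18 + 6 + 23 + 30 + 6 + 35 + 34 = 152.
Each receives 1.9 × 152 / 7 = 41.26 from the group account.
Player 7 keeps 36 − 34 = 2, so Player 7's payoff is 2 + 41.26 = 43.26.

43.26 points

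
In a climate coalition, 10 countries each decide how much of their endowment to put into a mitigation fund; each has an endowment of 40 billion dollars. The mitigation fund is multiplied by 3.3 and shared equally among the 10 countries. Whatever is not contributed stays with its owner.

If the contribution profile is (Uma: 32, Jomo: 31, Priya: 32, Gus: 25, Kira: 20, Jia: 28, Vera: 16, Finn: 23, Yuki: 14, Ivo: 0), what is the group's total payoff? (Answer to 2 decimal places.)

908.30 billion dollars

Total contributed: 32 + 31 + 32 + 25 + 20 + 28 + 16 + 23 + 14 + 0 = 221; total kept: 10 × 40 − 221 = 179.
The mitigation fund pays out 3.3 × 221 = 729.30 in aggregate.
Group total = 179 + 729.30 = 908.30.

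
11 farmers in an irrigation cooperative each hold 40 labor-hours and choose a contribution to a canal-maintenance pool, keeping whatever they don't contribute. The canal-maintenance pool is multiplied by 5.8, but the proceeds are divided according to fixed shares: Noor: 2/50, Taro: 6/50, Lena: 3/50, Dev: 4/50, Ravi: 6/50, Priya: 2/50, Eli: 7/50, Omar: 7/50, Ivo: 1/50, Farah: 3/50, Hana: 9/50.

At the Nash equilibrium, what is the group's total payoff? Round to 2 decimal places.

632.00 labor-hours

A player with share s gets back 5.8·s per unit contributed, so full contribution is dominant for anyone with s > 1/5.8 = 0.1724 and zero contribution is dominant for anyone below.
The only share above 0.1724 is Hana's 9/50, contributing 40; the remaining 10 contribute 0. Total contributed: 40.
The canal-maintenance pool pays out 5.8 × 40 = 232.00 in total (split across the unequal shares, but the aggregate is all that matters for the group sum).
The 10 free-riders keep 40 each, adding 400. Group total = 400 + 232.00 = 632.00.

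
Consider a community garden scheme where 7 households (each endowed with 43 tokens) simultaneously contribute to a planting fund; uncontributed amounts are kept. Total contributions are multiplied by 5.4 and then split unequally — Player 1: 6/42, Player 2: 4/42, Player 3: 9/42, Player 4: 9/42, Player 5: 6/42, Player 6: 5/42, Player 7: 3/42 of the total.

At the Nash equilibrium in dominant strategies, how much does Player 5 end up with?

109.34 tokens

Each unit j contributes comes back to j as 5.4 × (j's share), so j prefers to contribute only if that share exceeds 1/5.4 = 0.1852; otherwise keeping the unit dominates.
Player 3 and Player 4 clear that bar, contributing 43 each; the remaining 5 contribute 0. Total contributed: 86.
Player 5 keeps 43 and receives 5.4 × 86 × 6/42 = 66.34 from the planting fund, for a payoff of 109.34.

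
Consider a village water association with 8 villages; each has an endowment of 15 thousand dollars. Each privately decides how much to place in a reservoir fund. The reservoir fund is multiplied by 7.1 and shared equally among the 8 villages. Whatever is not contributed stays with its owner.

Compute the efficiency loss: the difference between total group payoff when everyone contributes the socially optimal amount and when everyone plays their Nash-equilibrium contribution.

Each contributed unit returns 7.1/8 = 0.8875 to its contributor — below 1 — so contributing 0 is dominant for every player. At the Nash equilibrium everyone keeps their 15, and the group total is 8 × 15 = 120.
Each contributed unit returns 7.100 to the group as a whole (0.8875 to each of 8 players), which exceeds 1, so the social optimum is full contribution: group total = 7.100 × 120 = 852.00.
Efficiency loss = 852.00 − 120 = 732.00.

732.00 thousand dollars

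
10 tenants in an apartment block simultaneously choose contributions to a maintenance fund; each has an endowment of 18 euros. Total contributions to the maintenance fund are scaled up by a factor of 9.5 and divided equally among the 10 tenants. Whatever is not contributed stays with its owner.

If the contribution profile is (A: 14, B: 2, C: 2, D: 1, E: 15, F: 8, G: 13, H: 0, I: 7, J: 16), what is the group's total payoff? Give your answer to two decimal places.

Total contributed: 14 + 2 + 2 + 1 + 15 + 8 + 13 + 0 + 7 + 16 = 78; total kept: 10 × 18 − 78 = 102.
The maintenance fund pays out 9.5 × 78 = 741.00 in aggregate.
Group total = 102 + 741.00 = 843.00.

843.00 euros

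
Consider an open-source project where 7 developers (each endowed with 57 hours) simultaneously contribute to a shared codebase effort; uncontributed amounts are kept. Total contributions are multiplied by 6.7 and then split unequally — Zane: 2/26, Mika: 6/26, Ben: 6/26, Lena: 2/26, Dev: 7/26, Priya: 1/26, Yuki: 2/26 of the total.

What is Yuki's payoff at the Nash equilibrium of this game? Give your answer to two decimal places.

Each unit j contributes comes back to j as 6.7 × (j's share), so j prefers to contribute only if that share exceeds 1/6.7 = 0.1493; otherwise keeping the unit dominates.
Mika, Ben and Dev are above the threshold, contributing 57 each; the remaining 4 contribute 0. Total contributed: 171.
Yuki keeps 57 and receives 6.7 × 171 × 2/26 = 88.13 from the shared codebase effort, for a payoff of 145.13.

145.13 hours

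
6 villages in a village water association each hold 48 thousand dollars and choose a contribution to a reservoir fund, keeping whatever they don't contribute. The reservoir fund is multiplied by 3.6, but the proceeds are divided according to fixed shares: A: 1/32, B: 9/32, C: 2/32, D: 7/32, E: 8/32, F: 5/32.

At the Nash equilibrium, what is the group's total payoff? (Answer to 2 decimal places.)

412.80 thousand dollars

Player j's private return per contributed unit is 3.6 × (j's share). Contributing is weakly dominant for j when that share is at least 1/3.6 = 0.2778, and contributing 0 is dominant otherwise.
The only share above 0.2778 is B's 9/32, contributing 48; the remaining 5 contribute 0. Total contributed: 48.
The reservoir fund pays out 3.6 × 48 = 172.80 in total (split across the unequal shares, but the aggregate is all that matters for the group sum).
The 5 free-riders keep 48 each, adding 240. Group total = 240 + 172.80 = 412.80.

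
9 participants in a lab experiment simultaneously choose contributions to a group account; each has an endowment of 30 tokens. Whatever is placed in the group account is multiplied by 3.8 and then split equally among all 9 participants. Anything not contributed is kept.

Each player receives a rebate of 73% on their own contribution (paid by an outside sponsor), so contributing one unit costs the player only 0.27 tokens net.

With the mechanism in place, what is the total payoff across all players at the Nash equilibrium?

1223.10 tokens

With the mechanism, a contributed unit returns (3.8/9) / 0.27 = 1.5638 per unit of net cost to the contributor — now above 1 — so contributing fully is weakly dominant for every player.
So the Nash equilibrium is full contribution by all 9; the group earns 9 × (30 × 0.73 + 3.8 × 30) = 1223.10.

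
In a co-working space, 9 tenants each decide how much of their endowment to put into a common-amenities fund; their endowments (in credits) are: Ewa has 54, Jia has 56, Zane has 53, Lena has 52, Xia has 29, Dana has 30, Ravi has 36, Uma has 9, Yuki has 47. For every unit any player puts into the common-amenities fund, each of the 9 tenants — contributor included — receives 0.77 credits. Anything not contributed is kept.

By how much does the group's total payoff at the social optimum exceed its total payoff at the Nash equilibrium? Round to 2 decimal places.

2170.38 credits

The private return per contributed unit is 0.77 < 1 for everyone, so the Nash equilibrium is zero contribution and the group total is Σ E_j = 54 + 56 + 53 + 52 + 29 + 30 + 36 + 9 + 47 = 366.
Each contributed unit returns 6.930 to the group, so the social optimum is full contribution by everyone: group total = 6.930 × 366 = 2536.38.
Efficiency loss = (6.930 − 1) × 366 = 2170.38.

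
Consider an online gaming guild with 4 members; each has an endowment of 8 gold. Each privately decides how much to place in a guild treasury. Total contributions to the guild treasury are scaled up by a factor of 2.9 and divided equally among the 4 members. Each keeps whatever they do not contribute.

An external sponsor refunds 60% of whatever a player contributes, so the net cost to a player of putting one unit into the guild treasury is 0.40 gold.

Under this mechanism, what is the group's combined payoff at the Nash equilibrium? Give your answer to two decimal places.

112.00 gold

Under the mechanism each unit contributed yields (2.9/4) / 0.40 = 1.8125 back to its contributor per unit of net cost, which exceeds 1, making full contribution the dominant choice for everyone.
At the Nash equilibrium everyone contributes 8. Group total payoff = 4 × (8 × 0.60 + 2.9 × 8) = 112.00.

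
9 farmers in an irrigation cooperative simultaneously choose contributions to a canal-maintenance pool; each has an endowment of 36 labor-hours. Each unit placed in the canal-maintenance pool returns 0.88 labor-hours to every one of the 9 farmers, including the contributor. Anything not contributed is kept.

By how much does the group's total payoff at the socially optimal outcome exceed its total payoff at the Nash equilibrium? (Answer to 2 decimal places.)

The private return per contributed unit is 0.88 < 1, so contributing 0 is dominant for every player. At the Nash equilibrium everyone keeps their 36, and the group total is 9 × 36 = 324.
Each contributed unit returns 7.920 to the group as a whole (0.88 to each of 9 players), which exceeds 1, so the social optimum is full contribution: group total = 7.920 × 324 = 2566.08.
Efficiency loss = 2566.08 − 324 = 2242.08.

2242.08 labor-hours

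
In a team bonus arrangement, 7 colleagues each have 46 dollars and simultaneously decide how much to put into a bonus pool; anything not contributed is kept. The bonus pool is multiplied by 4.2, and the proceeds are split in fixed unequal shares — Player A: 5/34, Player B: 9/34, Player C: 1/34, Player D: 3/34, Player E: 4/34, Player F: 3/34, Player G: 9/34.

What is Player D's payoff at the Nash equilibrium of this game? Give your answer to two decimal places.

80.09 dollars

Player j's private return per contributed unit is 4.2 × (j's share). Contributing is weakly dominant for j when that share is at least 1/4.2 = 0.2381, and contributing 0 is dominant otherwise.
Player B and Player G clear that bar, contributing 46 each; the remaining 5 contribute 0. Total contributed: 92.
Player D keeps 46 and receives 4.2 × 92 × 3/34 = 34.09 from the bonus pool, for a payoff of 80.09.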